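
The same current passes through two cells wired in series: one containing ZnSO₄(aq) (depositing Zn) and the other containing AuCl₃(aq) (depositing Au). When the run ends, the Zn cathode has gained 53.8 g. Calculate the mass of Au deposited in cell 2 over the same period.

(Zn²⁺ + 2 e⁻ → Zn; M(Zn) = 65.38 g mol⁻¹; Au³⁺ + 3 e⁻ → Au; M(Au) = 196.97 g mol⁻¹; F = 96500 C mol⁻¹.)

n(Zn) = 53.8 / 65.38 = 0.8229 mol.
Since Zn²⁺ + 2 e⁻ → Zn, n(e⁻) passed = 2 × 0.8229 = 1.646 mol.
Cells in series carry the same charge, so the same 1.646 mol of electrons passes through cell 2.
Au³⁺ + 3 e⁻ → Au, so n(Au) = 1.646 / 3 = 0.5486 mol.
m(Au) = 0.5486 × 196.97 = 108 g.

108 g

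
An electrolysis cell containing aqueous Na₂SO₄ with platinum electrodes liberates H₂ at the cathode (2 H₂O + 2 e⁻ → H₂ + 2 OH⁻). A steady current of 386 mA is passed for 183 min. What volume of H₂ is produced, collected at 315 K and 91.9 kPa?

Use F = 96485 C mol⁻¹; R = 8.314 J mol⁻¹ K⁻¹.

0.626 L

Q = I·t = 0.3860 A × 10980 s = 4238 C.
n(e⁻) = Q/F = 4238 / 96485 = 0.04393 mol.
2 electrons are transferred per H₂ molecule, so n(H₂) = 0.04393 / 2 = 0.02196 mol.
V = nRT/P = (0.02196 × 8.314 × 315) / (91.9 × 10³ Pa) = 6.26 × 10⁻⁴ m³ = 0.626 L.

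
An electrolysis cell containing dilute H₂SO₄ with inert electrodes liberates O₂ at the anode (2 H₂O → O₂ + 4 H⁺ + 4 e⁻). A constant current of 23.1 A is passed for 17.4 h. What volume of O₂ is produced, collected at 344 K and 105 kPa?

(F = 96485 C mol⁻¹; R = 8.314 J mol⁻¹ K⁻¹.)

102 L

Q = I·t = 23.10 A × 62640 s = 1447000 C.
n(e⁻) = Q/F = 1447000 / 96485 = 15.00 mol.
4 electrons are transferred per O₂ molecule, so n(O₂) = 15.00 / 4 = 3.749 mol.
V = nRT/P = (3.749 × 8.314 × 344) / (105 × 10³ Pa) = 0.102 m³ = 102 L.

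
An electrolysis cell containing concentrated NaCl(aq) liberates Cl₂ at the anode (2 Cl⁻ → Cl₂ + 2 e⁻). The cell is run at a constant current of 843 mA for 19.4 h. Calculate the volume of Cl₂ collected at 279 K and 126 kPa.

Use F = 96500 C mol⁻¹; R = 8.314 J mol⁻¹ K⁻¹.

Q = I·t = 0.8430 A × 69840 s = 58880 C.
n(e⁻) = Q/F = 58880 / 96500 = 0.6101 mol.
2 electrons are transferred per Cl₂ molecule, so n(Cl₂) = 0.6101 / 2 = 0.3051 mol.
V = nRT/P = (0.3051 × 8.314 × 279) / (126 × 10³ Pa) = 0.00562 m³ = 5.62 L.

5.62 L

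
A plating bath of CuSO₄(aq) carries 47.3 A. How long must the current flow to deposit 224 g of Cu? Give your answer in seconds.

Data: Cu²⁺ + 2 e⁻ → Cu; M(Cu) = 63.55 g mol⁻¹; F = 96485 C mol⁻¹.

14400 s

n(Cu) = m/M = 224 / 63.55 = 3.525 mol.
Each Cu atom requires 2 electrons, so n(e⁻) = 2 × 3.525 = 7.050 mol.
Q = n(e⁻)·F = 7.050 × 96485 = 680200 C.
t = Q/I = 680200 / 47.30 A = 14380 s.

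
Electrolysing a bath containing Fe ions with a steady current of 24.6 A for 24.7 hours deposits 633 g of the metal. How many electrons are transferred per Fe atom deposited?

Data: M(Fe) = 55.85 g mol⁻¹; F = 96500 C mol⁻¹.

Q = I·t = 24.60 A × 88920 s = 2187000 C, so n(e⁻) = 2187000/96500 = 22.67 mol.
n(Fe) deposited = 633 / 55.85 = 11.33 mol.
Electrons per atom = n(e⁻)/n(Fe) = 22.67 / 11.33 = 2.00 ≈ 2, so the ion is Fe²⁺.

2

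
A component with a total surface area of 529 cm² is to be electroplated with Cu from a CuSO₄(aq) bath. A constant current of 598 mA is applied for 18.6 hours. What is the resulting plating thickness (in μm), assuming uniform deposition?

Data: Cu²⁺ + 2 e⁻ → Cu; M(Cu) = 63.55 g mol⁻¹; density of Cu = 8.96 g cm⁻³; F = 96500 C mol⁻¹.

27.8 μm

Q = I·t = 0.5980 × 66960 = 40040 C; n(e⁻) = 0.4149 mol.
n(Cu) = n(e⁻)/2 = 0.2075 mol, so m = 0.2075 × 63.55 = 13.18 g.
Volume = m/ρ = 13.18 / 8.96 = 1.472 cm³.
Thickness = V/A = 1.472 / 529 = 0.00278 cm = 27.8 μm.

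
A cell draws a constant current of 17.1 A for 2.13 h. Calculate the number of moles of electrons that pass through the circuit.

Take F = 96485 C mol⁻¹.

1.36 mol

Q = I·t = 17.10 A × 7668.0 s = 131100 C.
n(e⁻) = Q/F = 131100 / 96485 = 1.36 mol.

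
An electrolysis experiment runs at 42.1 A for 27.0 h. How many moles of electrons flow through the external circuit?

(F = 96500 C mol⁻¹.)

Q = I·t = 42.10 A × 97200 s = 4092000 C.
n(e⁻) = Q/F = 4092000 / 96500 = 42.4 mol.

42.4 mol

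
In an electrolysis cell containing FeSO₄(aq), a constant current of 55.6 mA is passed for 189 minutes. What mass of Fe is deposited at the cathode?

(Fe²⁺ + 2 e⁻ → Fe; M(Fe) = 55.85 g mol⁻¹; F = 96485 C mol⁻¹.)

Q = I·t = 0.05560 A × 11340 s = 630.5 C.
n(e⁻) = Q/F = 630.5 / 96485 = 0.006535 mol.
Fe²⁺ + 2 e⁻ → Fe, so n(Fe) = n(e⁻)/2 = 0.003267 mol.
m = n·M = 0.003267 × 55.85 = 0.182 g.

0.182 g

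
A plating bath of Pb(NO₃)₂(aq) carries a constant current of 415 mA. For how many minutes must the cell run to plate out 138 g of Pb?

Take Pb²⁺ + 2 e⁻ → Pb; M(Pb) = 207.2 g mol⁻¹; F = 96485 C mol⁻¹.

n(Pb) = m/M = 138 / 207.2 = 0.6660 mol.
Each Pb atom requires 2 electrons, so n(e⁻) = 2 × 0.6660 = 1.332 mol.
Q = n(e⁻)·F = 1.332 × 96485 = 128500 C.
t = Q/I = 128500 / 0.4150 A = 309700 s = 5160 min.

5160 min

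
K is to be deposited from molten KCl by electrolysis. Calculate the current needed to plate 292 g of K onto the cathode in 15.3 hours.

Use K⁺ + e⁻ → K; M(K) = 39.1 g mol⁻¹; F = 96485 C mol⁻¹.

n(K) = 292 / 39.1 = 7.468 mol.
n(e⁻) = 1 × 7.468 = 7.468 mol.
Q = n(e⁻)·F = 7.468 × 96485 = 720600 C.
I = Q/t = 720600 / 55080 s = 13.1 A.

13.1 A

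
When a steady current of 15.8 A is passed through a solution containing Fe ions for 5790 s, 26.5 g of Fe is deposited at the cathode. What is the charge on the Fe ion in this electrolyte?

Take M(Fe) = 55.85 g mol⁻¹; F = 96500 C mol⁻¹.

+2

Q = I·t = 15.80 A × 5790.0 s = 91480 C, so n(e⁻) = 91480/96500 = 0.9480 mol.
n(Fe) deposited = 26.5 / 55.85 = 0.4745 mol.
Electrons per atom = n(e⁻)/n(Fe) = 0.9480 / 0.4745 = 2.00 ≈ 2, so the ion is Fe²⁺.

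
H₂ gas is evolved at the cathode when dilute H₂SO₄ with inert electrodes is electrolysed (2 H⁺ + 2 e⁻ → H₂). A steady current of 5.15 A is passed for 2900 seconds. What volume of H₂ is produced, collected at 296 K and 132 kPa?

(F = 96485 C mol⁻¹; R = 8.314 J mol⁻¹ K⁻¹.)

1.44 L

Q = I·t = 5.150 A × 2900.0 s = 14940 C.
n(e⁻) = Q/F = 14940 / 96485 = 0.1548 mol.
2 electrons are transferred per H₂ molecule, so n(H₂) = 0.1548 / 2 = 0.07740 mol.
V = nRT/P = (0.07740 × 8.314 × 296) / (132 × 10³ Pa) = 0.00144 m³ = 1.44 L.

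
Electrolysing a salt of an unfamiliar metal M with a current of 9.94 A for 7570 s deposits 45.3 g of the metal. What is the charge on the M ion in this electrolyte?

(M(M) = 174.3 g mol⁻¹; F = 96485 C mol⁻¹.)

+3

Q = I·t = 9.940 A × 7570.0 s = 75250 C, so n(e⁻) = 75250/96485 = 0.7799 mol.
n(M) deposited = 45.3 / 174.3 = 0.2599 mol.
Electrons per atom = n(e⁻)/n(M) = 0.7799 / 0.2599 = 3.00 ≈ 3, so the ion is M³⁺.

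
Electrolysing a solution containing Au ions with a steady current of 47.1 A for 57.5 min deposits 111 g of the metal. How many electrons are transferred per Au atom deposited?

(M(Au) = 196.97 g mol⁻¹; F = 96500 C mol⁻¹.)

3

Q = I·t = 47.10 A × 3450.0 s = 162500 C, so n(e⁻) = 162500/96500 = 1.684 mol.
n(Au) deposited = 111 / 196.97 = 0.5635 mol.
Electrons per atom = n(e⁻)/n(Au) = 1.684 / 0.5635 = 2.99 ≈ 3, so the ion is Au³⁺.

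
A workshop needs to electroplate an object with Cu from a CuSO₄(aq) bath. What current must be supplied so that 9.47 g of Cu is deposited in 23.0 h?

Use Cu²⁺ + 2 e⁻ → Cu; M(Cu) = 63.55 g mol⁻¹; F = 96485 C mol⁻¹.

0.347 A

n(Cu) = 9.47 / 63.55 = 0.1490 mol.
n(e⁻) = 2 × 0.1490 = 0.2980 mol.
Q = n(e⁻)·F = 0.2980 × 96485 = 28760 C.
I = Q/t = 28760 / 82800 s = 0.347 A.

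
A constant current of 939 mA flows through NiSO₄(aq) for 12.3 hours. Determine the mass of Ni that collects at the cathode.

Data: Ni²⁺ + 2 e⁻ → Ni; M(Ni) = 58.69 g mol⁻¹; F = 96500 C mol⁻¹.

Q = I·t = 0.9390 A × 44280 s = 41580 C.
n(e⁻) = Q/F = 41580 / 96500 = 0.4309 mol.
Ni²⁺ + 2 e⁻ → Ni, so n(Ni) = n(e⁻)/2 = 0.2154 mol.
m = n·M = 0.2154 × 58.69 = 12.6 g.

12.6 g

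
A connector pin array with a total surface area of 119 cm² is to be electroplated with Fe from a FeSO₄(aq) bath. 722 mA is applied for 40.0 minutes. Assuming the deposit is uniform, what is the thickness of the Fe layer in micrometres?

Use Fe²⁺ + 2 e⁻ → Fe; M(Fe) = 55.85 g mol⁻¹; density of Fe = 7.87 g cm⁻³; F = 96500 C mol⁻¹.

5.35 μm

Q = I·t = 0.7220 × 2400.0 = 1733 C; n(e⁻) = 0.01796 mol.
n(Fe) = n(e⁻)/2 = 0.008978 mol, so m = 0.008978 × 55.85 = 0.5014 g.
Volume = m/ρ = 0.5014 / 7.87 = 0.06371 cm³.
Thickness = V/A = 0.06371 / 119 = 5.35 × 10⁻⁴ cm = 5.35 μm.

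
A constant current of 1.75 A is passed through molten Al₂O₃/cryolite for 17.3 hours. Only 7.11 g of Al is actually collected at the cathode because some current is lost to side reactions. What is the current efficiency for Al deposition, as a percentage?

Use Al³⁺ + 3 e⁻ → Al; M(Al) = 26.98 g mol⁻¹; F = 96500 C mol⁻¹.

70.0 %

Q = I·t = 1.750 × 62280 = 109000 C; n(e⁻) = 109000/96500 = 1.129 mol.
Theoretical n(Al) = n(e⁻)/3 = 0.3765 mol, i.e. m_theo = 0.3765 × 26.98 = 10.16 g.
Efficiency = m_actual / m_theo = 7.11 / 10.16 = 70.0 %.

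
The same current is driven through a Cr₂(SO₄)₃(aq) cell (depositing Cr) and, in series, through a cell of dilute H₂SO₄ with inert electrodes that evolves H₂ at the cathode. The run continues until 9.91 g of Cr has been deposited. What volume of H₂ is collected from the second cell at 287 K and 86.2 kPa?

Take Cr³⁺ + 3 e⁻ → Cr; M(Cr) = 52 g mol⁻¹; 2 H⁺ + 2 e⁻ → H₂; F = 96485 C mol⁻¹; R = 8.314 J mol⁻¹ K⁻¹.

n(Cr) = 9.91 / 52 = 0.1906 mol, so n(e⁻) = 3 × 0.1906 = 0.5717 mol.
The cells are in series, so the same 0.5717 mol of electrons passes through the second cell.
2 H⁺ + 2 e⁻ → H₂ — 2 mol e⁻ per mol H₂, so n(H₂) = 0.5717/2 = 0.2859 mol.
V = nRT/P = (0.2859 × 8.314 × 287) / (86.2 × 10³) = 0.00791 m³ = 7.91 L.

7.91 L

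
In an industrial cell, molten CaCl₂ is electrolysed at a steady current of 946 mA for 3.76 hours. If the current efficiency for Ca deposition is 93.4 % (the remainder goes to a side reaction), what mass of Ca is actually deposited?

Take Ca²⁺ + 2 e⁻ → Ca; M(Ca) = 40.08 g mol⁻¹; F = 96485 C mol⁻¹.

Q = I·t = 0.9460 × 13536 = 12810 C.
n(e⁻) = 12810/96485 = 0.1327 mol; theoretically n(Ca) = 0.1327/2 = 0.06636 mol, m_theo = 2.660 g.
At 93.4 % efficiency, m_actual = 0.934 × 2.660 = 2.48 g.

2.48 g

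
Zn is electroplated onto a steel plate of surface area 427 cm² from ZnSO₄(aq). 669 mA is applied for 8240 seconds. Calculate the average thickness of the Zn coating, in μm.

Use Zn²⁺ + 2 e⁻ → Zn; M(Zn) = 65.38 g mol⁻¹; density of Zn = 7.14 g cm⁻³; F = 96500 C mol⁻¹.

6.13 μm

Q = I·t = 0.6690 × 8240.0 = 5513 C; n(e⁻) = 0.05712 mol.
n(Zn) = n(e⁻)/2 = 0.02856 mol, so m = 0.02856 × 65.38 = 1.867 g.
Volume = m/ρ = 1.867 / 7.14 = 0.2615 cm³.
Thickness = V/A = 0.2615 / 427 = 6.13 × 10⁻⁴ cm = 6.13 μm.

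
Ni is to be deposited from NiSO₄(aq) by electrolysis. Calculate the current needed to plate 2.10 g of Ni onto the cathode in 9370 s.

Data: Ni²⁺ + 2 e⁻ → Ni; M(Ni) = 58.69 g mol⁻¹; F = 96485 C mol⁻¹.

n(Ni) = 2.10 / 58.69 = 0.03578 mol.
n(e⁻) = 2 × 0.03578 = 0.07156 mol.
Q = n(e⁻)·F = 0.07156 × 96485 = 6905 C.
I = Q/t = 6905 / 9370.0 s = 0.737 A.

0.737 A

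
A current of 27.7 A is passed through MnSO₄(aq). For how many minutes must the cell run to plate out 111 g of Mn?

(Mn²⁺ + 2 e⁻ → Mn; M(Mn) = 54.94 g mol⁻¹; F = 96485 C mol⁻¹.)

n(Mn) = m/M = 111 / 54.94 = 2.020 mol.
Each Mn atom requires 2 electrons, so n(e⁻) = 2 × 2.020 = 4.041 mol.
Q = n(e⁻)·F = 4.041 × 96485 = 389900 C.
t = Q/I = 389900 / 27.70 A = 14070 s = 235 min.

235 min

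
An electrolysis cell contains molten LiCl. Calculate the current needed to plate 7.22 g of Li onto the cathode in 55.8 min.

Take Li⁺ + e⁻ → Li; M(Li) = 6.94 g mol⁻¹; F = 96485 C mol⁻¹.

30.0 A

n(Li) = 7.22 / 6.94 = 1.040 mol.
n(e⁻) = 1 × 1.040 = 1.040 mol.
Q = n(e⁻)·F = 1.040 × 96485 = 100400 C.
I = Q/t = 100400 / 3348.0 s = 30.0 A.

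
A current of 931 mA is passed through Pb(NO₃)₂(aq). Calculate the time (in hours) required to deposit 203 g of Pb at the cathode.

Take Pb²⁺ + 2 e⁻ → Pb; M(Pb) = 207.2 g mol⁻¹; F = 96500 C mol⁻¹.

56.4 h

n(Pb) = m/M = 203 / 207.2 = 0.9797 mol.
Each Pb atom requires 2 electrons, so n(e⁻) = 2 × 0.9797 = 1.959 mol.
Q = n(e⁻)·F = 1.959 × 96500 = 189100 C.
t = Q/I = 189100 / 0.9310 A = 203100 s = 56.4 h.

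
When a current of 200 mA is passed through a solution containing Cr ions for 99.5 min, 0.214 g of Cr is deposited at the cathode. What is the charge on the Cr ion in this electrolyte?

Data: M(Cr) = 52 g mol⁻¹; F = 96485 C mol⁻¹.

Q = I·t = 0.2000 A × 5970.0 s = 1194 C, so n(e⁻) = 1194/96485 = 0.01237 mol.
n(Cr) deposited = 0.214 / 52 = 0.004115 mol.
Electrons per atom = n(e⁻)/n(Cr) = 0.01237 / 0.004115 = 3.01 ≈ 3, so the ion is Cr³⁺.

+3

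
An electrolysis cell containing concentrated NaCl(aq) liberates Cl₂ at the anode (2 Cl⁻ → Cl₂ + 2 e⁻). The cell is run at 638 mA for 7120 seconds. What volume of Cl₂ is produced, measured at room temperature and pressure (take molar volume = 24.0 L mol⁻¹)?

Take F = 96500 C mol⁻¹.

Q = I·t = 0.6380 A × 7120.0 s = 4543 C.
n(e⁻) = Q/F = 4543 / 96500 = 0.04707 mol.
2 electrons are transferred per Cl₂ molecule, so n(Cl₂) = 0.04707 / 2 = 0.02354 mol.
V = n × V_m = 0.02354 × 24.0 = 0.565 L.

0.565 L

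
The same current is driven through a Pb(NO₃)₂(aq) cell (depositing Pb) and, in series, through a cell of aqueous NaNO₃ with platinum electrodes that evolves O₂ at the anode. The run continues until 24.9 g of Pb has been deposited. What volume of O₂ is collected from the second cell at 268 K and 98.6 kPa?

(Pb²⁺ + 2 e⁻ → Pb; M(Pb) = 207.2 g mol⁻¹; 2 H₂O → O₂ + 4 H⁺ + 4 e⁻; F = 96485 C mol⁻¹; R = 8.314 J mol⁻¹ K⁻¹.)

n(Pb) = 24.9 / 207.2 = 0.1202 mol, so n(e⁻) = 2 × 0.1202 = 0.2403 mol.
The cells are in series, so the same 0.2403 mol of electrons passes through the second cell.
2 H₂O → O₂ + 4 H⁺ + 4 e⁻ — 4 mol e⁻ per mol O₂, so n(O₂) = 0.2403/4 = 0.06009 mol.
V = nRT/P = (0.06009 × 8.314 × 268) / (98.6 × 10³) = 0.00136 m³ = 1.36 L.

1.36 L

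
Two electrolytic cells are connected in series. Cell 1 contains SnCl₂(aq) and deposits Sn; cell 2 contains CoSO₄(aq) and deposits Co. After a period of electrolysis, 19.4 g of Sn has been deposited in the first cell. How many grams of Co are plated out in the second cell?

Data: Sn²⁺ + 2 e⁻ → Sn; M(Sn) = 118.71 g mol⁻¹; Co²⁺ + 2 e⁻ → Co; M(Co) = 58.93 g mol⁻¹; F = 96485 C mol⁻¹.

9.63 g

n(Sn) = 19.4 / 118.71 = 0.1634 mol.
Since Sn²⁺ + 2 e⁻ → Sn, n(e⁻) passed = 2 × 0.1634 = 0.3268 mol.
Cells in series carry the same charge, so the same 0.3268 mol of electrons passes through cell 2.
Co²⁺ + 2 e⁻ → Co, so n(Co) = 0.3268 / 2 = 0.1634 mol.
m(Co) = 0.1634 × 58.93 = 9.63 g.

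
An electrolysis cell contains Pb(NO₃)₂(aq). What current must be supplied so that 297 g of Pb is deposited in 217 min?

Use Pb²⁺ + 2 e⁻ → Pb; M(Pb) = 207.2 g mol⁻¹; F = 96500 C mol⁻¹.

n(Pb) = 297 / 207.2 = 1.433 mol.
n(e⁻) = 2 × 1.433 = 2.867 mol.
Q = n(e⁻)·F = 2.867 × 96500 = 276600 C.
I = Q/t = 276600 / 13020 s = 21.2 A.

21.2 A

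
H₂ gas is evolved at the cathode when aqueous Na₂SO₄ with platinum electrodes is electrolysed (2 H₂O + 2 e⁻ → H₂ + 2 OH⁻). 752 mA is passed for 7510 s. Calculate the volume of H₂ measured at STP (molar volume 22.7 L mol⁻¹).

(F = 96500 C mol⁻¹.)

0.664 L

Q = I·t = 0.7520 A × 7510.0 s = 5648 C.
n(e⁻) = Q/F = 5648 / 96500 = 0.05852 mol.
2 electrons are transferred per H₂ molecule, so n(H₂) = 0.05852 / 2 = 0.02926 mol.
V = n × V_m = 0.02926 × 22.7 = 0.664 L.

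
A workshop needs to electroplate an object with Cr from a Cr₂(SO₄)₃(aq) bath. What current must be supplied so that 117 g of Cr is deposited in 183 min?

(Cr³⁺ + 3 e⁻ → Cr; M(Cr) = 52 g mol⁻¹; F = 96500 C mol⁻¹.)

59.3 A

n(Cr) = 117 / 52 = 2.250 mol.
n(e⁻) = 3 × 2.250 = 6.750 mol.
Q = n(e⁻)·F = 6.750 × 96500 = 651400 C.
I = Q/t = 651400 / 10980 s = 59.3 A.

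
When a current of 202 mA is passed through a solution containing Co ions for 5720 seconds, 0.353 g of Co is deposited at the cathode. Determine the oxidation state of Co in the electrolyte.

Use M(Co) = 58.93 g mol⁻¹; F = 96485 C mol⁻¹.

+2

Q = I·t = 0.2020 A × 5720.0 s = 1155 C, so n(e⁻) = 1155/96485 = 0.01198 mol.
n(Co) deposited = 0.353 / 58.93 = 0.005990 mol.
Electrons per atom = n(e⁻)/n(Co) = 0.01198 / 0.005990 = 2.00 ≈ 2, so the ion is Co²⁺.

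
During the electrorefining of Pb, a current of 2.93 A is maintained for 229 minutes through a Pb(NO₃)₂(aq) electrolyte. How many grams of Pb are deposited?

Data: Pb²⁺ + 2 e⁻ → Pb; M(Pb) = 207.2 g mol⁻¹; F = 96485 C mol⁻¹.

43.2 g

Q = I·t = 2.930 A × 13740 s = 40260 C.
n(e⁻) = Q/F = 40260 / 96485 = 0.4172 mol.
Pb²⁺ + 2 e⁻ → Pb, so n(Pb) = n(e⁻)/2 = 0.2086 mol.
m = n·M = 0.2086 × 207.2 = 43.2 g.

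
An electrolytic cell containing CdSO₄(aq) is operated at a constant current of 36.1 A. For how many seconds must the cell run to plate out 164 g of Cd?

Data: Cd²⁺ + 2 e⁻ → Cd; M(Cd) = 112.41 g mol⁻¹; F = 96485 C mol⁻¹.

7800 s

n(Cd) = m/M = 164 / 112.41 = 1.459 mol.
Each Cd atom requires 2 electrons, so n(e⁻) = 2 × 1.459 = 2.918 mol.
Q = n(e⁻)·F = 2.918 × 96485 = 281500 C.
t = Q/I = 281500 / 36.10 A = 7799 s.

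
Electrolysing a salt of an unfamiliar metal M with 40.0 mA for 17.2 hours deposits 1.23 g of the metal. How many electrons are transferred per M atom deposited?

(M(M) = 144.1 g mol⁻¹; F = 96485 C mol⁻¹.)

Q = I·t = 0.04000 A × 61920 s = 2477 C, so n(e⁻) = 2477/96485 = 0.02567 mol.
n(M) deposited = 1.23 / 144.1 = 0.008536 mol.
Electrons per atom = n(e⁻)/n(M) = 0.02567 / 0.008536 = 3.01 ≈ 3, so the ion is M³⁺.

3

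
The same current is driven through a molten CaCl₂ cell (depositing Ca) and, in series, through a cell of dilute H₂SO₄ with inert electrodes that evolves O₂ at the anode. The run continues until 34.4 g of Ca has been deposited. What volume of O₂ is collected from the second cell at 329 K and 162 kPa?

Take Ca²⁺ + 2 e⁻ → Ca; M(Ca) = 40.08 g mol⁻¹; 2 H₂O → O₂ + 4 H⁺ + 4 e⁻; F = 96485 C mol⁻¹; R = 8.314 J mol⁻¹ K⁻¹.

n(Ca) = 34.4 / 40.08 = 0.8583 mol, so n(e⁻) = 2 × 0.8583 = 1.717 mol.
The cells are in series, so the same 1.717 mol of electrons passes through the second cell.
2 H₂O → O₂ + 4 H⁺ + 4 e⁻ — 4 mol e⁻ per mol O₂, so n(O₂) = 1.717/4 = 0.4291 mol.
V = nRT/P = (0.4291 × 8.314 × 329) / (162 × 10³) = 0.00725 m³ = 7.25 L.

7.25 L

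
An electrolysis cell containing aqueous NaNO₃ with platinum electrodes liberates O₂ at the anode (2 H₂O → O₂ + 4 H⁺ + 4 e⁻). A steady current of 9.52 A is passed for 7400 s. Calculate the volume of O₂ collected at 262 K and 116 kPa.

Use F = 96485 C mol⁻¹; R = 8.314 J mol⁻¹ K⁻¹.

Q = I·t = 9.520 A × 7400.0 s = 70450 C.
n(e⁻) = Q/F = 70450 / 96485 = 0.7301 mol.
4 electrons are transferred per O₂ molecule, so n(O₂) = 0.7301 / 4 = 0.1825 mol.
V = nRT/P = (0.1825 × 8.314 × 262) / (116 × 10³ Pa) = 0.00343 m³ = 3.43 L.

3.43 L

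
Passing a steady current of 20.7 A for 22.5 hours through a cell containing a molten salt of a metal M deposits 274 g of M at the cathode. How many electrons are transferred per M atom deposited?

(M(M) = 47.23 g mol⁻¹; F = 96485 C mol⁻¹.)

3

Q = I·t = 20.70 A × 81000 s = 1677000 C, so n(e⁻) = 1677000/96485 = 17.38 mol.
n(M) deposited = 274 / 47.23 = 5.801 mol.
Electrons per atom = n(e⁻)/n(M) = 17.38 / 5.801 = 3.00 ≈ 3, so the ion is M³⁺.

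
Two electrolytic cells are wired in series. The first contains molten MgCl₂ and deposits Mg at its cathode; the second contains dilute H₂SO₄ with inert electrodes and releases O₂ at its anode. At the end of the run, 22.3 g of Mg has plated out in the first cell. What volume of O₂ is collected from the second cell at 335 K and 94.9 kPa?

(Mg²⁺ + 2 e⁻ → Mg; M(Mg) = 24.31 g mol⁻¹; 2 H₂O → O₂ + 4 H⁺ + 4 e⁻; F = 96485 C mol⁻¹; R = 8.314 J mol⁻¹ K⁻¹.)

n(Mg) = 22.3 / 24.31 = 0.9173 mol, so n(e⁻) = 2 × 0.9173 = 1.835 mol.
The cells are in series, so the same 1.835 mol of electrons passes through the second cell.
2 H₂O → O₂ + 4 H⁺ + 4 e⁻ — 4 mol e⁻ per mol O₂, so n(O₂) = 1.835/4 = 0.4587 mol.
V = nRT/P = (0.4587 × 8.314 × 335) / (94.9 × 10³) = 0.0135 m³ = 13.5 L.

13.5 L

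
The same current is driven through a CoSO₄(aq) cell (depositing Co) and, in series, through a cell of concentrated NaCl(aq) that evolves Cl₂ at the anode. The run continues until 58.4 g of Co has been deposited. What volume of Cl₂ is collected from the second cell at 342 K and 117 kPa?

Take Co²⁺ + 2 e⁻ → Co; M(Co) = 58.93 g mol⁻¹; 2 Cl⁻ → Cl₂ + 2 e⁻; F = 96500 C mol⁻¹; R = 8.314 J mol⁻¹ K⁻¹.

n(Co) = 58.4 / 58.93 = 0.9910 mol, so n(e⁻) = 2 × 0.9910 = 1.982 mol.
The cells are in series, so the same 1.982 mol of electrons passes through the second cell.
2 Cl⁻ → Cl₂ + 2 e⁻ — 2 mol e⁻ per mol Cl₂, so n(Cl₂) = 1.982/2 = 0.9910 mol.
V = nRT/P = (0.9910 × 8.314 × 342) / (117 × 10³) = 0.0241 m³ = 24.1 L.

24.1 L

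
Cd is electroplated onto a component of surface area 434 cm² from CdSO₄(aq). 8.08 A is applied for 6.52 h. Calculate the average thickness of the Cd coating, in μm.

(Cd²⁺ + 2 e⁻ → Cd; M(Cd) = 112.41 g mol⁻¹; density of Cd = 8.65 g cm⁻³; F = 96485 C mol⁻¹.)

294 μm

Q = I·t = 8.080 × 23472 = 189700 C; n(e⁻) = 1.966 mol.
n(Cd) = n(e⁻)/2 = 0.9828 mol, so m = 0.9828 × 112.41 = 110.5 g.
Volume = m/ρ = 110.5 / 8.65 = 12.77 cm³.
Thickness = V/A = 12.77 / 434 = 0.0294 cm = 294 μm.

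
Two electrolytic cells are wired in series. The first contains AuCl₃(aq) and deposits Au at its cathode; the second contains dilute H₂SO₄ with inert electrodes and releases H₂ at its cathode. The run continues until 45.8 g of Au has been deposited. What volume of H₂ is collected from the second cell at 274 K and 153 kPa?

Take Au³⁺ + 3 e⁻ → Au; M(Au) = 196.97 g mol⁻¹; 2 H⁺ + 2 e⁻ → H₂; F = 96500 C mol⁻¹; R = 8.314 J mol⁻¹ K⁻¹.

n(Au) = 45.8 / 196.97 = 0.2325 mol, so n(e⁻) = 3 × 0.2325 = 0.6976 mol.
The cells are in series, so the same 0.6976 mol of electrons passes through the second cell.
2 H⁺ + 2 e⁻ → H₂ — 2 mol e⁻ per mol H₂, so n(H₂) = 0.6976/2 = 0.3488 mol.
V = nRT/P = (0.3488 × 8.314 × 274) / (153 × 10³) = 0.00519 m³ = 5.19 L.

5.19 L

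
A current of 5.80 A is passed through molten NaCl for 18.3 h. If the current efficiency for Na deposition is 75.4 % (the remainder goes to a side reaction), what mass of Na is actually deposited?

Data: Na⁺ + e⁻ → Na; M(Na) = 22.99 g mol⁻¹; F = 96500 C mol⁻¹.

Q = I·t = 5.800 × 65880 = 382100 C.
n(e⁻) = 382100/96500 = 3.960 mol; theoretically n(Na) = 3.960/1 = 3.960 mol, m_theo = 91.03 g.
At 75.4 % efficiency, m_actual = 0.754 × 91.03 = 68.6 g.

68.6 g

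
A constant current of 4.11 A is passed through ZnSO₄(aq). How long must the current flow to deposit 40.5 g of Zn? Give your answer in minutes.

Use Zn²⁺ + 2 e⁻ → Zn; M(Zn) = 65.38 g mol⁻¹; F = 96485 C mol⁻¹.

485 min

n(Zn) = m/M = 40.5 / 65.38 = 0.6195 mol.
Each Zn atom requires 2 electrons, so n(e⁻) = 2 × 0.6195 = 1.239 mol.
Q = n(e⁻)·F = 1.239 × 96485 = 119500 C.
t = Q/I = 119500 / 4.110 A = 29080 s = 485 min.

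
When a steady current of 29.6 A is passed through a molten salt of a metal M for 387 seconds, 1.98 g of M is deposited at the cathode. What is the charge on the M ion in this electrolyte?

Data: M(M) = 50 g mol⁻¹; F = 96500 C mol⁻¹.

Q = I·t = 29.60 A × 387.00 s = 11460 C, so n(e⁻) = 11460/96500 = 0.1187 mol.
n(M) deposited = 1.98 / 50 = 0.03960 mol.
Electrons per atom = n(e⁻)/n(M) = 0.1187 / 0.03960 = 3.00 ≈ 3, so the ion is M³⁺.

+3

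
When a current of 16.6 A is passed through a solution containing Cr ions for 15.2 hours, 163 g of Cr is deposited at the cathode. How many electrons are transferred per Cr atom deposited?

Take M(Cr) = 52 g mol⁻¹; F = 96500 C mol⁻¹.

3

Q = I·t = 16.60 A × 54720 s = 908400 C, so n(e⁻) = 908400/96500 = 9.413 mol.
n(Cr) deposited = 163 / 52 = 3.135 mol.
Electrons per atom = n(e⁻)/n(Cr) = 9.413 / 3.135 = 3.00 ≈ 3, so the ion is Cr³⁺.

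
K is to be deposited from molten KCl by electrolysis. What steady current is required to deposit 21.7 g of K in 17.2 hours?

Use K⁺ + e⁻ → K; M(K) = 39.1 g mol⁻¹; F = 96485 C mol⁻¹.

0.865 A

n(K) = 21.7 / 39.1 = 0.5550 mol.
n(e⁻) = 1 × 0.5550 = 0.5550 mol.
Q = n(e⁻)·F = 0.5550 × 96485 = 53550 C.
I = Q/t = 53550 / 61920 s = 0.865 A.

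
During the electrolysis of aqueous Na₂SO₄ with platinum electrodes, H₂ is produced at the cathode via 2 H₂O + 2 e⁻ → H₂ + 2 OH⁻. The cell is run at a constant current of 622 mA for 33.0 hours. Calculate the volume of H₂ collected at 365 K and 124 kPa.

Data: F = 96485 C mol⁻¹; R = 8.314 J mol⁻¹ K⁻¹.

9.37 L

Q = I·t = 0.6220 A × 118800 s = 73890 C.
n(e⁻) = Q/F = 73890 / 96485 = 0.7659 mol.
2 electrons are transferred per H₂ molecule, so n(H₂) = 0.7659 / 2 = 0.3829 mol.
V = nRT/P = (0.3829 × 8.314 × 365) / (124 × 10³ Pa) = 0.00937 m³ = 9.37 L.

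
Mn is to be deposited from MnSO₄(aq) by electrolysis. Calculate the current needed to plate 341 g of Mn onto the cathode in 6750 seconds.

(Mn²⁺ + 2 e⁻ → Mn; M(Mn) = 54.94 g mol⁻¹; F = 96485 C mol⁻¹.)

n(Mn) = 341 / 54.94 = 6.207 mol.
n(e⁻) = 2 × 6.207 = 12.41 mol.
Q = n(e⁻)·F = 12.41 × 96485 = 1198000 C.
I = Q/t = 1198000 / 6750.0 s = 177 A.

177 A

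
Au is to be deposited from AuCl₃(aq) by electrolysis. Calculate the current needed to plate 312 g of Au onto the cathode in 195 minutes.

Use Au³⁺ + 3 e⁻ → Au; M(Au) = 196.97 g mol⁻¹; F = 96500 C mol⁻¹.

n(Au) = 312 / 196.97 = 1.584 mol.
n(e⁻) = 3 × 1.584 = 4.752 mol.
Q = n(e⁻)·F = 4.752 × 96500 = 458600 C.
I = Q/t = 458600 / 11700 s = 39.2 A.

39.2 A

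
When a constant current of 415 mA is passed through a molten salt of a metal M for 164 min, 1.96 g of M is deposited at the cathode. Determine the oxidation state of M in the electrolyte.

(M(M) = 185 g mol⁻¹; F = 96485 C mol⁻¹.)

+4

Q = I·t = 0.4150 A × 9840.0 s = 4084 C, so n(e⁻) = 4084/96485 = 0.04232 mol.
n(M) deposited = 1.96 / 185 = 0.01059 mol.
Electrons per atom = n(e⁻)/n(M) = 0.04232 / 0.01059 = 3.99 ≈ 4, so the ion is M⁴⁺.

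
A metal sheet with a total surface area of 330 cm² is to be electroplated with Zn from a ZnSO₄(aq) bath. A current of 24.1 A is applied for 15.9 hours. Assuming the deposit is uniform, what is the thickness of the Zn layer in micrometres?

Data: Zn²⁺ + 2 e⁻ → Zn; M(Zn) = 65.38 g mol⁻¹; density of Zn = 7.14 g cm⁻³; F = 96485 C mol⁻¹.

1980 μm

Q = I·t = 24.10 × 57240 = 1379000 C; n(e⁻) = 14.30 mol.
n(Zn) = n(e⁻)/2 = 7.149 mol, so m = 7.149 × 65.38 = 467.4 g.
Volume = m/ρ = 467.4 / 7.14 = 65.46 cm³.
Thickness = V/A = 65.46 / 330 = 0.198 cm = 1980 μm.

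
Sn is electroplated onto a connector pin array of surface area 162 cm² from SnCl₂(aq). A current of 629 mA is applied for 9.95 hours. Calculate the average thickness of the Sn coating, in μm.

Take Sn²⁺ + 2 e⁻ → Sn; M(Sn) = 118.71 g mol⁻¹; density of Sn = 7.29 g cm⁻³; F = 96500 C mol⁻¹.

Q = I·t = 0.6290 × 35820 = 22530 C; n(e⁻) = 0.2335 mol.
n(Sn) = n(e⁻)/2 = 0.1167 mol, so m = 0.1167 × 118.71 = 13.86 g.
Volume = m/ρ = 13.86 / 7.29 = 1.901 cm³.
Thickness = V/A = 1.901 / 162 = 0.0117 cm = 117 μm.

117 μm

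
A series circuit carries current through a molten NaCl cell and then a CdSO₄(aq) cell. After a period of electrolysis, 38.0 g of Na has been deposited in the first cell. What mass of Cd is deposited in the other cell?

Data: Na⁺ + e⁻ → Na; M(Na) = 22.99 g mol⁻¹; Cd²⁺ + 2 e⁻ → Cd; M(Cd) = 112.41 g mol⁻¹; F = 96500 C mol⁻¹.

92.9 g

n(Na) = 38.0 / 22.99 = 1.653 mol.
Since Na⁺ + e⁻ → Na, n(e⁻) passed = 1 × 1.653 = 1.653 mol.
Cells in series carry the same charge, so the same 1.653 mol of electrons passes through cell 2.
Cd²⁺ + 2 e⁻ → Cd, so n(Cd) = 1.653 / 2 = 0.8264 mol.
m(Cd) = 0.8264 × 112.41 = 92.9 g.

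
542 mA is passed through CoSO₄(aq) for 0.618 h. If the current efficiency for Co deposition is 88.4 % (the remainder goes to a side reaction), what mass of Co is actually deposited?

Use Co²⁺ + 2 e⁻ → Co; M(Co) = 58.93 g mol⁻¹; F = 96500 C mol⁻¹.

0.325 g

Q = I·t = 0.5420 × 2224.8 = 1206 C.
n(e⁻) = 1206/96500 = 0.01250 mol; theoretically n(Co) = 0.01250/2 = 0.006248 mol, m_theo = 0.3682 g.
At 88.4 % efficiency, m_actual = 0.884 × 0.3682 = 0.325 g.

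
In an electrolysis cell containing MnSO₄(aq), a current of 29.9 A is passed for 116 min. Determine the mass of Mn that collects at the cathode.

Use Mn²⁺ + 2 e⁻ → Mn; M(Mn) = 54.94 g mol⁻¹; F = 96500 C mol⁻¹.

Q = I·t = 29.90 A × 6960.0 s = 208100 C.
n(e⁻) = Q/F = 208100 / 96500 = 2.157 mol.
Mn²⁺ + 2 e⁻ → Mn, so n(Mn) = n(e⁻)/2 = 1.078 mol.
m = n·M = 1.078 × 54.94 = 59.2 g.

59.2 g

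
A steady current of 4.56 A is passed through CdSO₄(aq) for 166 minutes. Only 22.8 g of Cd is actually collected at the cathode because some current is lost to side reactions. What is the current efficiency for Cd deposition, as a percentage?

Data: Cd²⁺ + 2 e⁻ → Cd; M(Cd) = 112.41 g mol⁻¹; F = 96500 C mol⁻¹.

Q = I·t = 4.560 × 9960.0 = 45420 C; n(e⁻) = 45420/96500 = 0.4706 mol.
Theoretical n(Cd) = n(e⁻)/2 = 0.2353 mol, i.e. m_theo = 0.2353 × 112.41 = 26.45 g.
Efficiency = m_actual / m_theo = 22.8 / 26.45 = 86.2 %.

86.2 %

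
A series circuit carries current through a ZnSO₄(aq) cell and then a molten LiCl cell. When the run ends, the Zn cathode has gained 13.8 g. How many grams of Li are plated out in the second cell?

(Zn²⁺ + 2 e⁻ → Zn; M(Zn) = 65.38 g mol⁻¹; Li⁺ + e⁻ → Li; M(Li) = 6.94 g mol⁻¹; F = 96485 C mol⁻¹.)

n(Zn) = 13.8 / 65.38 = 0.2111 mol.
Since Zn²⁺ + 2 e⁻ → Zn, n(e⁻) passed = 2 × 0.2111 = 0.4221 mol.
Cells in series carry the same charge, so the same 0.4221 mol of electrons passes through cell 2.
Li⁺ + e⁻ → Li, so n(Li) = 0.4221 / 1 = 0.4221 mol.
m(Li) = 0.4221 × 6.94 = 2.93 g.

2.93 g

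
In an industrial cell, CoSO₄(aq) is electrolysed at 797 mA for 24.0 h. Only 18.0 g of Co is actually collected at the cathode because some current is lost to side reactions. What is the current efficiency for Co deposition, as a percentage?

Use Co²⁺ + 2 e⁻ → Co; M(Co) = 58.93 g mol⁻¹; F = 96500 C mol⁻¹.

Q = I·t = 0.7970 × 86400 = 68860 C; n(e⁻) = 68860/96500 = 0.7136 mol.
Theoretical n(Co) = n(e⁻)/2 = 0.3568 mol, i.e. m_theo = 0.3568 × 58.93 = 21.03 g.
Efficiency = m_actual / m_theo = 18.0 / 21.03 = 85.6 %.

85.6 %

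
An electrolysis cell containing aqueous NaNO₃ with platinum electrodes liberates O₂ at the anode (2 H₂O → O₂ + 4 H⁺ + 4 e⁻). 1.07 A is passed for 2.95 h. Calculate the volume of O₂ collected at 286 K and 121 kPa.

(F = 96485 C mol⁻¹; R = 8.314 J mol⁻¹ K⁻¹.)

0.579 L

Q = I·t = 1.070 A × 10620 s = 11360 C.
n(e⁻) = Q/F = 11360 / 96485 = 0.1178 mol.
4 electrons are transferred per O₂ molecule, so n(O₂) = 0.1178 / 4 = 0.02944 mol.
V = nRT/P = (0.02944 × 8.314 × 286) / (121 × 10³ Pa) = 5.79 × 10⁻⁴ m³ = 0.579 L.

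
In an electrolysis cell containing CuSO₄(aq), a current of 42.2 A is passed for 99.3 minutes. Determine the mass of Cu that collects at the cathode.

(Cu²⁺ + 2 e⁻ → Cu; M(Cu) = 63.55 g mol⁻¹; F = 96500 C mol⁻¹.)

82.8 g

Q = I·t = 42.20 A × 5958.0 s = 251400 C.
n(e⁻) = Q/F = 251400 / 96500 = 2.605 mol.
Cu²⁺ + 2 e⁻ → Cu, so n(Cu) = n(e⁻)/2 = 1.303 mol.
m = n·M = 1.303 × 63.55 = 82.8 g.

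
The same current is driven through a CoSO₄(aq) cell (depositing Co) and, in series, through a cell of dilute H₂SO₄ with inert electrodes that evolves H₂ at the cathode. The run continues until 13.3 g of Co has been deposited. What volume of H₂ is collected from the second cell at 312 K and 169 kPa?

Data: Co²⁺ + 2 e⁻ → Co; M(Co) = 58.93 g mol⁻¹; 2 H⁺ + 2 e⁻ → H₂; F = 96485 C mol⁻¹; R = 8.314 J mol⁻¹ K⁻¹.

3.46 L

n(Co) = 13.3 / 58.93 = 0.2257 mol, so n(e⁻) = 2 × 0.2257 = 0.4514 mol.
The cells are in series, so the same 0.4514 mol of electrons passes through the second cell.
2 H⁺ + 2 e⁻ → H₂ — 2 mol e⁻ per mol H₂, so n(H₂) = 0.4514/2 = 0.2257 mol.
V = nRT/P = (0.2257 × 8.314 × 312) / (169 × 10³) = 0.00346 m³ = 3.46 L.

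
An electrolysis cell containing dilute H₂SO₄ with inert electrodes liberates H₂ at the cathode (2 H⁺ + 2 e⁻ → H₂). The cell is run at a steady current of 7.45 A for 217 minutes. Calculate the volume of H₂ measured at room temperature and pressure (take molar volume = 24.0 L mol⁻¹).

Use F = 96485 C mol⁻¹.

Q = I·t = 7.450 A × 13020 s = 97000 C.
n(e⁻) = Q/F = 97000 / 96485 = 1.005 mol.
2 electrons are transferred per H₂ molecule, so n(H₂) = 1.005 / 2 = 0.5027 mol.
V = n × V_m = 0.5027 × 24.0 = 12.1 L.

12.1 L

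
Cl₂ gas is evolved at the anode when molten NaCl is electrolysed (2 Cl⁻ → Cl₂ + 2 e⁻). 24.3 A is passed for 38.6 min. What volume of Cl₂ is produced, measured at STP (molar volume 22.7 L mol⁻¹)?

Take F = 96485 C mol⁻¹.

6.62 L

Q = I·t = 24.30 A × 2316.0 s = 56280 C.
n(e⁻) = Q/F = 56280 / 96485 = 0.5833 mol.
2 electrons are transferred per Cl₂ molecule, so n(Cl₂) = 0.5833 / 2 = 0.2916 mol.
V = n × V_m = 0.2916 × 22.7 = 6.62 L.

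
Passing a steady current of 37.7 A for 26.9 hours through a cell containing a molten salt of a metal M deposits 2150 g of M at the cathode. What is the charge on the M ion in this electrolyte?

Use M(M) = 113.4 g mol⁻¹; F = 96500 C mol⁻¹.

Q = I·t = 37.70 A × 96840 s = 3651000 C, so n(e⁻) = 3651000/96500 = 37.83 mol.
n(M) deposited = 2150 / 113.4 = 18.96 mol.
Electrons per atom = n(e⁻)/n(M) = 37.83 / 18.96 = 2.00 ≈ 2, so the ion is M²⁺.

+2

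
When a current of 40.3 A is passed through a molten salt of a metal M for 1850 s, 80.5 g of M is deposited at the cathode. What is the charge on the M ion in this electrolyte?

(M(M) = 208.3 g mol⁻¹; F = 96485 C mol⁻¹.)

Q = I·t = 40.30 A × 1850.0 s = 74560 C, so n(e⁻) = 74560/96485 = 0.7727 mol.
n(M) deposited = 80.5 / 208.3 = 0.3865 mol.
Electrons per atom = n(e⁻)/n(M) = 0.7727 / 0.3865 = 2.00 ≈ 2, so the ion is M²⁺.

+2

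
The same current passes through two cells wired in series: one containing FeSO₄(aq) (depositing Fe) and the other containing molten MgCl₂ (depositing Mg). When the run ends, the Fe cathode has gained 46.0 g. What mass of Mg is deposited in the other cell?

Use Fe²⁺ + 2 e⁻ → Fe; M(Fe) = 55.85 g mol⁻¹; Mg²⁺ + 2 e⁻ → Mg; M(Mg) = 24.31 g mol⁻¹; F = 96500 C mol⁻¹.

20.0 g

n(Fe) = 46.0 / 55.85 = 0.8236 mol.
Since Fe²⁺ + 2 e⁻ → Fe, n(e⁻) passed = 2 × 0.8236 = 1.647 mol.
Cells in series carry the same charge, so the same 1.647 mol of electrons passes through cell 2.
Mg²⁺ + 2 e⁻ → Mg, so n(Mg) = 1.647 / 2 = 0.8236 mol.
m(Mg) = 0.8236 × 24.31 = 20.0 g.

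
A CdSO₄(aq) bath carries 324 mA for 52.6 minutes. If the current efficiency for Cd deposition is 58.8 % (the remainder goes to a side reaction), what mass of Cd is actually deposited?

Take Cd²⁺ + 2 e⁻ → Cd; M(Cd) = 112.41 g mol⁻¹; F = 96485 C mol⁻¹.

0.350 g

Q = I·t = 0.3240 × 3156.0 = 1023 C.
n(e⁻) = 1023/96485 = 0.01060 mol; theoretically n(Cd) = 0.01060/2 = 0.005299 mol, m_theo = 0.5957 g.
At 58.8 % efficiency, m_actual = 0.588 × 0.5957 = 0.350 g.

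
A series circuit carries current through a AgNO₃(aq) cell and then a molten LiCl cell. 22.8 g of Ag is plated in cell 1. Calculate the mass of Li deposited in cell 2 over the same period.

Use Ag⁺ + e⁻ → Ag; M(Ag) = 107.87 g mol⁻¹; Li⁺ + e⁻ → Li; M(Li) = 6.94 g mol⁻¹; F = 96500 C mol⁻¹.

1.47 g

n(Ag) = 22.8 / 107.87 = 0.2114 mol.
Since Ag⁺ + e⁻ → Ag, n(e⁻) passed = 1 × 0.2114 = 0.2114 mol.
Cells in series carry the same charge, so the same 0.2114 mol of electrons passes through cell 2.
Li⁺ + e⁻ → Li, so n(Li) = 0.2114 / 1 = 0.2114 mol.
m(Li) = 0.2114 × 6.94 = 1.47 g.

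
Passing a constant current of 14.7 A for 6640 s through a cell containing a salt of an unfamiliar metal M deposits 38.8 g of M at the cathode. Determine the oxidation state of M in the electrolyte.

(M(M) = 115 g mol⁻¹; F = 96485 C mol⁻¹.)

+3

Q = I·t = 14.70 A × 6640.0 s = 97610 C, so n(e⁻) = 97610/96485 = 1.012 mol.
n(M) deposited = 38.8 / 115 = 0.3374 mol.
Electrons per atom = n(e⁻)/n(M) = 1.012 / 0.3374 = 3.00 ≈ 3, so the ion is M³⁺.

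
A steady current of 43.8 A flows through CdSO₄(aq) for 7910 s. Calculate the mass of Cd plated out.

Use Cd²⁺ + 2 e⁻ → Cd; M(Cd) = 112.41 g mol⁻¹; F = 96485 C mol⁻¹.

Q = I·t = 43.80 A × 7910.0 s = 346500 C.
n(e⁻) = Q/F = 346500 / 96485 = 3.591 mol.
Cd²⁺ + 2 e⁻ → Cd, so n(Cd) = n(e⁻)/2 = 1.795 mol.
m = n·M = 1.795 × 112.41 = 202 g.

202 g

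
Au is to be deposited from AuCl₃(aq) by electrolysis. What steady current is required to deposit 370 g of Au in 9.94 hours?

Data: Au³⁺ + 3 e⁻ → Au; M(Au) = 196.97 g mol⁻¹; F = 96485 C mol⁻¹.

n(Au) = 370 / 196.97 = 1.878 mol.
n(e⁻) = 3 × 1.878 = 5.635 mol.
Q = n(e⁻)·F = 5.635 × 96485 = 543700 C.
I = Q/t = 543700 / 35784 s = 15.2 A.

15.2 A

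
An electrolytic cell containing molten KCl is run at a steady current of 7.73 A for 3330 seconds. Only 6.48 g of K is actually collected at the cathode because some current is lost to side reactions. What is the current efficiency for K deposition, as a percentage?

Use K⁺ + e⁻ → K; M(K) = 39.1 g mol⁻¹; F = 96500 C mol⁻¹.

62.1 %

Q = I·t = 7.730 × 3330.0 = 25740 C; n(e⁻) = 25740/96500 = 0.2667 mol.
Theoretical n(K) = n(e⁻)/1 = 0.2667 mol, i.e. m_theo = 0.2667 × 39.1 = 10.43 g.
Efficiency = m_actual / m_theo = 6.48 / 10.43 = 62.1 %.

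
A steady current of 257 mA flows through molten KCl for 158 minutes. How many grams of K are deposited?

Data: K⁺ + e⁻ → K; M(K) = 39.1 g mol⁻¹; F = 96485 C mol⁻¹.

Q = I·t = 0.2570 A × 9480.0 s = 2436 C.
n(e⁻) = Q/F = 2436 / 96485 = 0.02525 mol.
K⁺ + e⁻ → K, so n(K) = n(e⁻)/1 = 0.02525 mol.
m = n·M = 0.02525 × 39.1 = 0.987 g.

0.987 g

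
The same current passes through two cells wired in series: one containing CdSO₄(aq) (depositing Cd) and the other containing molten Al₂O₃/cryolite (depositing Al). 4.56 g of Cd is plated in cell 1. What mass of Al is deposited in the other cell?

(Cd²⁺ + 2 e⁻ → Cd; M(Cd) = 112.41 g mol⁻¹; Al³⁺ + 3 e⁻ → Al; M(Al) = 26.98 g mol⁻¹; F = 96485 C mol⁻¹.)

0.730 g

n(Cd) = 4.56 / 112.41 = 0.04057 mol.
Since Cd²⁺ + 2 e⁻ → Cd, n(e⁻) passed = 2 × 0.04057 = 0.08113 mol.
Cells in series carry the same charge, so the same 0.08113 mol of electrons passes through cell 2.
Al³⁺ + 3 e⁻ → Al, so n(Al) = 0.08113 / 3 = 0.02704 mol.
m(Al) = 0.02704 × 26.98 = 0.730 g.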